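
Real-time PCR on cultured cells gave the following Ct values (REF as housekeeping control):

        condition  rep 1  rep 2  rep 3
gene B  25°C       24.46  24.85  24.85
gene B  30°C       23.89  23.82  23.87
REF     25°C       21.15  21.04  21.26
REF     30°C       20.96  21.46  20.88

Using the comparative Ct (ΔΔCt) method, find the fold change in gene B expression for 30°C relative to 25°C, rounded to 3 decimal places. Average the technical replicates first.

1.753

Mean Ct: gene B 25°C 24.720; gene B 30°C 23.860; REF 25°C 21.150; REF 30°C 21.100
ΔCt(25°C) = 24.720 − 21.150 = 3.570
ΔCt(30°C) = 23.860 − 21.100 = 2.760
ΔΔCt = 2.760 − 3.570 = -0.810
Fold change = 2^(−(-0.810)) = 2^0.810 = 1.7532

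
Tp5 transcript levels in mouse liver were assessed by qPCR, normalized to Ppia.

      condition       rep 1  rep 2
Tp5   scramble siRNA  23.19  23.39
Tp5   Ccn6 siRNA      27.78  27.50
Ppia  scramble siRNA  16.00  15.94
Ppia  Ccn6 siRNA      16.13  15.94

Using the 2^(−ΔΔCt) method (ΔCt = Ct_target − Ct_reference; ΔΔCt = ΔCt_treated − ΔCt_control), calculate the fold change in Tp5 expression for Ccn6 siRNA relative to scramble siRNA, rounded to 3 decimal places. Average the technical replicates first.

Mean Ct: Tp5 scramble siRNA 23.290; Tp5 Ccn6 siRNA 27.640; Ppia scramble siRNA 15.970; Ppia Ccn6 siRNA 16.035
ΔCt(scramble siRNA) = 23.290 − 15.970 = 7.320
ΔCt(Ccn6 siRNA) = 27.640 − 16.035 = 11.605
ΔΔCt = 11.605 − 7.320 = 4.285
Fold change = 2^(−4.285) = 0.0513

0.051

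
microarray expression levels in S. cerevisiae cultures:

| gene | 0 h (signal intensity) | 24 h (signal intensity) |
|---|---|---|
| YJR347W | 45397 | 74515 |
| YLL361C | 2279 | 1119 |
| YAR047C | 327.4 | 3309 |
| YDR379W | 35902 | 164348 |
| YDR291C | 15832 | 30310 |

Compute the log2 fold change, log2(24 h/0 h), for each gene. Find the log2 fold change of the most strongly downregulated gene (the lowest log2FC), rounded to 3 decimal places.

-1.026

log2(74515/45397) = 0.715  (YJR347W)
log2(1119/2279) = -1.026  (YLL361C)
log2(3309/327.4) = 3.337  (YAR047C)
log2(164348/35902) = 2.195  (YDR379W)
log2(30310/15832) = 0.937  (YDR291C)
YLL361C is most strongly downregulated.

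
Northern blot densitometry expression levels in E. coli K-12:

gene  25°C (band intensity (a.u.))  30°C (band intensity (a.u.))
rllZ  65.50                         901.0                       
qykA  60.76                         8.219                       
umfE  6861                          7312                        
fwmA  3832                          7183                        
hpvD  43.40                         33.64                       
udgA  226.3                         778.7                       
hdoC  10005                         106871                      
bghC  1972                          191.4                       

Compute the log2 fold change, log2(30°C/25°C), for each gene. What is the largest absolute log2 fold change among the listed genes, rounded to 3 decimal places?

log2(901.0/65.50) = 3.782  (rllZ)
log2(8.219/60.76) = -2.886  (qykA)
log2(7312/6861) = 0.092  (umfE)
log2(7183/3832) = 0.906  (fwmA)
log2(33.64/43.40) = -0.368  (hpvD)
log2(778.7/226.3) = 1.783  (udgA)
log2(106871/10005) = 3.417  (hdoC)
log2(191.4/1972) = -3.365  (bghC)
The largest magnitude belongs to rllZ.

3.782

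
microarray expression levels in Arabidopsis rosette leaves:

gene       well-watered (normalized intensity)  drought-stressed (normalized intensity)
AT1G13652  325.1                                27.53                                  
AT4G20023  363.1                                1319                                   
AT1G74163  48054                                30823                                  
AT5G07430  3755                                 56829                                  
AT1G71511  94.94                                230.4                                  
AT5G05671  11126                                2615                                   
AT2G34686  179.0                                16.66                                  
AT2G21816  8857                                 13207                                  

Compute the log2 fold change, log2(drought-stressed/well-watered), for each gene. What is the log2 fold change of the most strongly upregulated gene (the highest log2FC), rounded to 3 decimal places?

log2(27.53/325.1) = -3.562  (AT1G13652)
log2(1319/363.1) = 1.861  (AT4G20023)
log2(30823/48054) = -0.641  (AT1G74163)
log2(56829/3755) = 3.920  (AT5G07430)
log2(230.4/94.94) = 1.279  (AT1G71511)
log2(2615/11126) = -2.089  (AT5G05671)
log2(16.66/179.0) = -3.425  (AT2G34686)
log2(13207/8857) = 0.576  (AT2G21816)
AT5G07430 is most strongly upregulated.

3.920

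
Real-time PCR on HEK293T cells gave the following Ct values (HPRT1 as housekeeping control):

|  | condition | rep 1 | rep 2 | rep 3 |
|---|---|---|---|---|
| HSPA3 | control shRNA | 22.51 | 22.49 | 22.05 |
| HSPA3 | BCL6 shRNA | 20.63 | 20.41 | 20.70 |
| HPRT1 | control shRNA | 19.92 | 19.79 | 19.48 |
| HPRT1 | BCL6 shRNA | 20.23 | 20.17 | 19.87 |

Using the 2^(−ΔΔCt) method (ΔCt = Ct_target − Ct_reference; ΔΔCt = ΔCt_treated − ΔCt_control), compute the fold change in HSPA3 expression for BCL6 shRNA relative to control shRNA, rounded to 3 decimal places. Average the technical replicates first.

4.377

Mean Ct: HSPA3 control shRNA 22.350; HSPA3 BCL6 shRNA 20.580; HPRT1 control shRNA 19.730; HPRT1 BCL6 shRNA 20.090
ΔCt(control shRNA) = 22.350 − 19.730 = 2.620
ΔCt(BCL6 shRNA) = 20.580 − 20.090 = 0.490
ΔΔCt = 0.490 − 2.620 = -2.130
Fold change = 2^(−(-2.130)) = 2^2.130 = 4.3772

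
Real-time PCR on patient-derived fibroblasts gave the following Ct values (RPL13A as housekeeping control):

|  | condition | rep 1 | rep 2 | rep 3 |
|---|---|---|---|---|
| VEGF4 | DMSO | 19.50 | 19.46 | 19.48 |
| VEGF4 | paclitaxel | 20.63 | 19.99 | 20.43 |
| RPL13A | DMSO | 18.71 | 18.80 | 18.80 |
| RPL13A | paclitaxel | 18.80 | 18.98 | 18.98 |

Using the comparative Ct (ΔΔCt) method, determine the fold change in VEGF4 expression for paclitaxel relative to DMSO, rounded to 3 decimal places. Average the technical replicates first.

0.607

Mean Ct: VEGF4 DMSO 19.480; VEGF4 paclitaxel 20.350; RPL13A DMSO 18.770; RPL13A paclitaxel 18.920
ΔCt(DMSO) = 19.480 − 18.770 = 0.710
ΔCt(paclitaxel) = 20.350 − 18.920 = 1.430
ΔΔCt = 1.430 − 0.710 = 0.720
Fold change = 2^(−0.720) = 0.6071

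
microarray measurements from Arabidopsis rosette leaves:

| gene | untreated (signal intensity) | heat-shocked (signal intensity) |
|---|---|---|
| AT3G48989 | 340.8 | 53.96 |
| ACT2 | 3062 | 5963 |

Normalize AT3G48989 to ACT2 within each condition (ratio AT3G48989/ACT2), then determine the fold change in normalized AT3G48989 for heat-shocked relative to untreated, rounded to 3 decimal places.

0.081

AT3G48989/ACT2 (untreated) = 340.8 / 3062 = 0.1113
AT3G48989/ACT2 (heat-shocked) = 53.96 / 5963 = 0.0090491
Fold change = 0.0090491 / 0.1113 = 0.0813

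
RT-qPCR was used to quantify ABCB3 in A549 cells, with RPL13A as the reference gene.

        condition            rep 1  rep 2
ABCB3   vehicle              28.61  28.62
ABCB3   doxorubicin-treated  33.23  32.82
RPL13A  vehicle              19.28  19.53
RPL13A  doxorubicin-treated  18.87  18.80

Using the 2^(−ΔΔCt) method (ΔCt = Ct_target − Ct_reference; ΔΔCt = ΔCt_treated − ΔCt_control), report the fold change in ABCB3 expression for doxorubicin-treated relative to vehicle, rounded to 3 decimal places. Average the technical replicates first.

Mean Ct: ABCB3 vehicle 28.615; ABCB3 doxorubicin-treated 33.025; RPL13A vehicle 19.405; RPL13A doxorubicin-treated 18.835
ΔCt(vehicle) = 28.615 − 19.405 = 9.210
ΔCt(doxorubicin-treated) = 33.025 − 18.835 = 14.190
ΔΔCt = 14.190 − 9.210 = 4.980
Fold change = 2^(−4.980) = 0.0317

0.032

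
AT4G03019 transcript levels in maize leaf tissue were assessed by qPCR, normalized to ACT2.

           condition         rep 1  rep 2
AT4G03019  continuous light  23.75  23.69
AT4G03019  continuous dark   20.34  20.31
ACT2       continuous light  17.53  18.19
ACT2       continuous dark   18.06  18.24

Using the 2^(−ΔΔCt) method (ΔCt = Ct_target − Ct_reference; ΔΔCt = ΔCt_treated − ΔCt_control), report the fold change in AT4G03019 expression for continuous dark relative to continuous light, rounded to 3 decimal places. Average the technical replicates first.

12.862

Mean Ct: AT4G03019 continuous light 23.720; AT4G03019 continuous dark 20.325; ACT2 continuous light 17.860; ACT2 continuous dark 18.150
ΔCt(continuous light) = 23.720 − 17.860 = 5.860
ΔCt(continuous dark) = 20.325 − 18.150 = 2.175
ΔΔCt = 2.175 − 5.860 = -3.685
Fold change = 2^(−(-3.685)) = 2^3.685 = 12.8616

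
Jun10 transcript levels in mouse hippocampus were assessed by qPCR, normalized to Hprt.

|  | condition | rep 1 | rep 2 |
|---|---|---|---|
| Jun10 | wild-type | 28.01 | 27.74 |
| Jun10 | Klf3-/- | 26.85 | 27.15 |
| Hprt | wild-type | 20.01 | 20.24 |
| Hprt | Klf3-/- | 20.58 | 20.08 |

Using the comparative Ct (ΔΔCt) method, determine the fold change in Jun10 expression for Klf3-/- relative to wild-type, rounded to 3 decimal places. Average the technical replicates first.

Mean Ct: Jun10 wild-type 27.875; Jun10 Klf3-/- 27.000; Hprt wild-type 20.125; Hprt Klf3-/- 20.330
ΔCt(wild-type) = 27.875 − 20.125 = 7.750
ΔCt(Klf3-/-) = 27.000 − 20.330 = 6.670
ΔΔCt = 6.670 − 7.750 = -1.080
Fold change = 2^(−(-1.080)) = 2^1.080 = 2.1140

2.114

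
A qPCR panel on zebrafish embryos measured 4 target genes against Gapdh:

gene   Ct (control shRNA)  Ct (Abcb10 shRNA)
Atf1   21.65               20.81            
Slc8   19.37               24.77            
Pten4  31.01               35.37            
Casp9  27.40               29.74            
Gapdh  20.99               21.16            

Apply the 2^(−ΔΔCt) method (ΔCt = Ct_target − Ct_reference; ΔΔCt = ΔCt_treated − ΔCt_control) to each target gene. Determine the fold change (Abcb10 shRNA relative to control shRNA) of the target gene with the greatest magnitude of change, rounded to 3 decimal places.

Atf1: ΔΔCt = (20.81−21.16) − (21.65−20.99) = -0.35 − 0.66 = -1.01; fold change = 2^1.01 = 2.014
Slc8: ΔΔCt = (24.77−21.16) − (19.37−20.99) = 3.61 − (-1.62) = 5.23; fold change = 2^-5.23 = 0.027
Pten4: ΔΔCt = (35.37−21.16) − (31.01−20.99) = 14.21 − 10.02 = 4.19; fold change = 2^-4.19 = 0.055
Casp9: ΔΔCt = (29.74−21.16) − (27.40−20.99) = 8.58 − 6.41 = 2.17; fold change = 2^-2.17 = 0.222
Slc8 has the largest |ΔΔCt| = 5.23.

0.027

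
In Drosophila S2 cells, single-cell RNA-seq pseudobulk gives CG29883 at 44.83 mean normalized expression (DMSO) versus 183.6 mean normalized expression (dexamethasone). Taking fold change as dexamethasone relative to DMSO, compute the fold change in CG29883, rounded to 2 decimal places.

Fold change = 183.6 / 44.83 = 4.095
CG29883 is upregulated.

4.10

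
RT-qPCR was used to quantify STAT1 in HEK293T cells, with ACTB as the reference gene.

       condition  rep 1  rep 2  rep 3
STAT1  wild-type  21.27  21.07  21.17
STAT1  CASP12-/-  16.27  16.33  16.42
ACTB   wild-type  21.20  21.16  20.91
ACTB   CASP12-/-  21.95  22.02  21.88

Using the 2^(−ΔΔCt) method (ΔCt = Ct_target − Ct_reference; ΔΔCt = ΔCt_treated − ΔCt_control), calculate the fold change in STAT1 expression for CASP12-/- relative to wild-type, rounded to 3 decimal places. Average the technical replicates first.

Mean Ct: STAT1 wild-type 21.170; STAT1 CASP12-/- 16.340; ACTB wild-type 21.090; ACTB CASP12-/- 21.950
ΔCt(wild-type) = 21.170 − 21.090 = 0.080
ΔCt(CASP12-/-) = 16.340 − 21.950 = -5.610
ΔΔCt = -5.610 − 0.080 = -5.690
Fold change = 2^(−(-5.690)) = 2^5.690 = 51.6251

51.625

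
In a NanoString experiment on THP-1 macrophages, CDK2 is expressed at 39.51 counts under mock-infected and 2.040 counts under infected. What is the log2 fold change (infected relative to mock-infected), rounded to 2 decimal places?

Fold change = 2.040 / 39.51 = 0.0516
log2(0.0516) = -4.276

-4.28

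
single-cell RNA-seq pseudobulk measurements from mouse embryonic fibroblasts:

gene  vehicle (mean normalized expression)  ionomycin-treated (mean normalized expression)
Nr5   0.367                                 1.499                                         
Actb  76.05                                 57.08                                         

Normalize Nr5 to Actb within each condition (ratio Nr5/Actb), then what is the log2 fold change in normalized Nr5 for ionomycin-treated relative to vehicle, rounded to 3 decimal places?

2.444

Nr5/Actb (vehicle) = 0.367 / 76.05 = 0.0048258
Nr5/Actb (ionomycin-treated) = 1.499 / 57.08 = 0.026261
Fold change = 0.026261 / 0.0048258 = 5.4419
log2(5.4419) = 2.4441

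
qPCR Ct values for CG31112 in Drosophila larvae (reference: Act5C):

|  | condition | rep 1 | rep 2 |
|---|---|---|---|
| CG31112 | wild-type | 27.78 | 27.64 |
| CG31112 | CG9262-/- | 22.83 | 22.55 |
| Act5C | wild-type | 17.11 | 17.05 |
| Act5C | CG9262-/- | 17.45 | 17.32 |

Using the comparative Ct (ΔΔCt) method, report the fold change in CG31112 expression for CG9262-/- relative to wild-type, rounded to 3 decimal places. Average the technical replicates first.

Mean Ct: CG31112 wild-type 27.710; CG31112 CG9262-/- 22.690; Act5C wild-type 17.080; Act5C CG9262-/- 17.385
ΔCt(wild-type) = 27.710 − 17.080 = 10.630
ΔCt(CG9262-/-) = 22.690 − 17.385 = 5.305
ΔΔCt = 5.305 − 10.630 = -5.325
Fold change = 2^(−(-5.325)) = 2^5.325 = 40.0853

40.085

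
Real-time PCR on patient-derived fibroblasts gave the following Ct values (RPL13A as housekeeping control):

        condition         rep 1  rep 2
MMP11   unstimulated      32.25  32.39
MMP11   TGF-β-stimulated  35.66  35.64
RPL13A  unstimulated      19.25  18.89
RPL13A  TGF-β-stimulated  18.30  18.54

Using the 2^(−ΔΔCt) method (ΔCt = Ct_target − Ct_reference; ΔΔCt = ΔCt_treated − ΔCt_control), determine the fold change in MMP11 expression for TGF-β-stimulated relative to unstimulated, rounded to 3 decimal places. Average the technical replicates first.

Mean Ct: MMP11 unstimulated 32.320; MMP11 TGF-β-stimulated 35.650; RPL13A unstimulated 19.070; RPL13A TGF-β-stimulated 18.420
ΔCt(unstimulated) = 32.320 − 19.070 = 13.250
ΔCt(TGF-β-stimulated) = 35.650 − 18.420 = 17.230
ΔΔCt = 17.230 − 13.250 = 3.980
Fold change = 2^(−3.980) = 0.0634

0.063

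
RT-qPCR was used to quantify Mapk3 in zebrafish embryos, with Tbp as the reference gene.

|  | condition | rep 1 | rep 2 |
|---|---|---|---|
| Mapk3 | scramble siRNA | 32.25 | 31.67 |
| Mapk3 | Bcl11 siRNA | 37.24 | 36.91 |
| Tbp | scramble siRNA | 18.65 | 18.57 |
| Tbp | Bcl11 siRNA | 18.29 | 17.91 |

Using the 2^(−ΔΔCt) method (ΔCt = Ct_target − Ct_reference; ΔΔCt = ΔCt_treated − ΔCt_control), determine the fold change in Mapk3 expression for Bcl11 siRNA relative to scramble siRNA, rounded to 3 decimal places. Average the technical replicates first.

Mean Ct: Mapk3 scramble siRNA 31.960; Mapk3 Bcl11 siRNA 37.075; Tbp scramble siRNA 18.610; Tbp Bcl11 siRNA 18.100
ΔCt(scramble siRNA) = 31.960 − 18.610 = 13.350
ΔCt(Bcl11 siRNA) = 37.075 − 18.100 = 18.975
ΔΔCt = 18.975 − 13.350 = 5.625
Fold change = 2^(−5.625) = 0.0203

0.020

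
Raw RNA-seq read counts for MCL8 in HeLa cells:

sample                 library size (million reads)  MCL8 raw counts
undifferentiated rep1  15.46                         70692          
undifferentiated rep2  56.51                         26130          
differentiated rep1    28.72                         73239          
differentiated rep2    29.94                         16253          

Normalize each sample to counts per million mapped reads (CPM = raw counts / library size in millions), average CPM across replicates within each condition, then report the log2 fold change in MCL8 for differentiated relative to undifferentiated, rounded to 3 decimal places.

-0.703

CPM(undifferentiated rep1) = 70692 / 15.46 = 4572.5744
CPM(undifferentiated rep2) = 26130 / 56.51 = 462.3960
CPM(differentiated rep1) = 73239 / 28.72 = 2550.1045
CPM(differentiated rep2) = 16253 / 29.94 = 542.8524
mean CPM(undifferentiated) = 2517.4852; mean CPM(differentiated) = 1546.4784
Fold change = 1546.4784 / 2517.4852 = 0.61429
log2(0.61429) = -0.7030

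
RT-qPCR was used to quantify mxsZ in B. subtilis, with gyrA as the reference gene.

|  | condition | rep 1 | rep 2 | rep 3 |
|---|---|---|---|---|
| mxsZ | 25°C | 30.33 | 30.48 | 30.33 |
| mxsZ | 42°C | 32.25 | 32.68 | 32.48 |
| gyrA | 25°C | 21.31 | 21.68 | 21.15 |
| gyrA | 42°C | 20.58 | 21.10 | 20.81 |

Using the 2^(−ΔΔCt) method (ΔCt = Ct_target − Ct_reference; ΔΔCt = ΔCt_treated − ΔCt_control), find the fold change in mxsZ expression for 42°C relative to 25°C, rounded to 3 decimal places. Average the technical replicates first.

Mean Ct: mxsZ 25°C 30.380; mxsZ 42°C 32.470; gyrA 25°C 21.380; gyrA 42°C 20.830
ΔCt(25°C) = 30.380 − 21.380 = 9.000
ΔCt(42°C) = 32.470 − 20.830 = 11.640
ΔΔCt = 11.640 − 9.000 = 2.640
Fold change = 2^(−2.640) = 0.1604

0.160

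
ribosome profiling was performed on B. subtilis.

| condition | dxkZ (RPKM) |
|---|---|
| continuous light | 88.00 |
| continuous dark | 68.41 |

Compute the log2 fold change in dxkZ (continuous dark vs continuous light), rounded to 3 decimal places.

Fold change = 68.41 / 88.00 = 0.7774
log2(0.7774) = -0.3633

-0.363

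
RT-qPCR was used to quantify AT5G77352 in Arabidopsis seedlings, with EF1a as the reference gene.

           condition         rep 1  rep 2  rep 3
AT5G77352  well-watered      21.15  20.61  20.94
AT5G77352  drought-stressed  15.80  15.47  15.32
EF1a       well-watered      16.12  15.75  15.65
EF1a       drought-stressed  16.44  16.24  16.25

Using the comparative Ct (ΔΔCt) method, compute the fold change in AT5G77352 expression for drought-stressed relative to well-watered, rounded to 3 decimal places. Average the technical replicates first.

Mean Ct: AT5G77352 well-watered 20.900; AT5G77352 drought-stressed 15.530; EF1a well-watered 15.840; EF1a drought-stressed 16.310
ΔCt(well-watered) = 20.900 − 15.840 = 5.060
ΔCt(drought-stressed) = 15.530 − 16.310 = -0.780
ΔΔCt = -0.780 − 5.060 = -5.840
Fold change = 2^(−(-5.840)) = 2^5.840 = 57.2816

57.282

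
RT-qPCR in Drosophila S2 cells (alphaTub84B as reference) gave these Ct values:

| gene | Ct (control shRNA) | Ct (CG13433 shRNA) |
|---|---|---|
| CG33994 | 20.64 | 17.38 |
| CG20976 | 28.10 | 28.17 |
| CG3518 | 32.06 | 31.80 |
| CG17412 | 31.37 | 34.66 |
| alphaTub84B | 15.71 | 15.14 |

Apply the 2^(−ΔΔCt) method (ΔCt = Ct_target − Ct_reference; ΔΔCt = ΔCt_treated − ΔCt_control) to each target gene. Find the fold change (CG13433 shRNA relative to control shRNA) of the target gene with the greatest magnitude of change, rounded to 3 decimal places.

CG33994: ΔΔCt = (17.38−15.14) − (20.64−15.71) = 2.24 − 4.93 = -2.69; fold change = 2^2.69 = 6.453
CG20976: ΔΔCt = (28.17−15.14) − (28.10−15.71) = 13.03 − 12.39 = 0.64; fold change = 2^-0.64 = 0.642
CG3518: ΔΔCt = (31.80−15.14) − (32.06−15.71) = 16.66 − 16.35 = 0.31; fold change = 2^-0.31 = 0.807
CG17412: ΔΔCt = (34.66−15.14) − (31.37−15.71) = 19.52 − 15.66 = 3.86; fold change = 2^-3.86 = 0.069
CG17412 has the largest |ΔΔCt| = 3.86.

0.069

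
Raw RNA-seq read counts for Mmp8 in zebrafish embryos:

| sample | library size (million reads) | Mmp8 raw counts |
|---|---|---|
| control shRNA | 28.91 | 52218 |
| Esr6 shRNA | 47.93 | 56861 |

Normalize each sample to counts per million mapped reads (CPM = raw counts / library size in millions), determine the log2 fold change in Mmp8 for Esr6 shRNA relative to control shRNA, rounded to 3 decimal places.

CPM(control shRNA) = 52218 / 28.91 = 1806.2262
CPM(Esr6 shRNA) = 56861 / 47.93 = 1186.3342
Fold change = 1186.3342 / 1806.2262 = 0.65680
log2(0.65680) = -0.6065

-0.606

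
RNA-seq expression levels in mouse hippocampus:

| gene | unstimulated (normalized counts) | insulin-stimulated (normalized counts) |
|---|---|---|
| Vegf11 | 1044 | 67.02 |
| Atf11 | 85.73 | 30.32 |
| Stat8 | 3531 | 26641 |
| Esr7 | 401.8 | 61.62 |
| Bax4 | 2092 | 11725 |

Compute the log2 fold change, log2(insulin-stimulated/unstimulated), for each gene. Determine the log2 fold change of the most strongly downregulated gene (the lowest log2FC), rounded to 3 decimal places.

log2(67.02/1044) = -3.961  (Vegf11)
log2(30.32/85.73) = -1.500  (Atf11)
log2(26641/3531) = 2.915  (Stat8)
log2(61.62/401.8) = -2.705  (Esr7)
log2(11725/2092) = 2.487  (Bax4)
Vegf11 is most strongly downregulated.

-3.961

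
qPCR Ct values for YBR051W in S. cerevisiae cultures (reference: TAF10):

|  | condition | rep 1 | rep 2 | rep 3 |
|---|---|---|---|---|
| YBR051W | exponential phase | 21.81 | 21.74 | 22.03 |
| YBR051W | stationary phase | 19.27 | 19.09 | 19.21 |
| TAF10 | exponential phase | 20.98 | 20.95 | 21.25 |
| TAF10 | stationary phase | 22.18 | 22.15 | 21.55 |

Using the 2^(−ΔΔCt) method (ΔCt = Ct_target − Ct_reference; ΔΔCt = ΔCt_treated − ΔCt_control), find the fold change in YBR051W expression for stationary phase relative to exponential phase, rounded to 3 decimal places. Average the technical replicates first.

Mean Ct: YBR051W exponential phase 21.860; YBR051W stationary phase 19.190; TAF10 exponential phase 21.060; TAF10 stationary phase 21.960
ΔCt(exponential phase) = 21.860 − 21.060 = 0.800
ΔCt(stationary phase) = 19.190 − 21.960 = -2.770
ΔΔCt = -2.770 − 0.800 = -3.570
Fold change = 2^(−(-3.570)) = 2^3.570 = 11.8762

11.876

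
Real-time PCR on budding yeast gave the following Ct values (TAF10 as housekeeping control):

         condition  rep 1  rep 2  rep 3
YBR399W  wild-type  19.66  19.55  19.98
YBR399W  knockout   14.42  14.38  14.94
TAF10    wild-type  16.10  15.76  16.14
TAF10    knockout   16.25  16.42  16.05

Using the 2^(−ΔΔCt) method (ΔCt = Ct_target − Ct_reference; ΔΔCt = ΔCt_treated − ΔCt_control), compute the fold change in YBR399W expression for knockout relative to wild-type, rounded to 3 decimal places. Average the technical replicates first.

Mean Ct: YBR399W wild-type 19.730; YBR399W knockout 14.580; TAF10 wild-type 16.000; TAF10 knockout 16.240
ΔCt(wild-type) = 19.730 − 16.000 = 3.730
ΔCt(knockout) = 14.580 − 16.240 = -1.660
ΔΔCt = -1.660 − 3.730 = -5.390
Fold change = 2^(−(-5.390)) = 2^5.390 = 41.9326

41.933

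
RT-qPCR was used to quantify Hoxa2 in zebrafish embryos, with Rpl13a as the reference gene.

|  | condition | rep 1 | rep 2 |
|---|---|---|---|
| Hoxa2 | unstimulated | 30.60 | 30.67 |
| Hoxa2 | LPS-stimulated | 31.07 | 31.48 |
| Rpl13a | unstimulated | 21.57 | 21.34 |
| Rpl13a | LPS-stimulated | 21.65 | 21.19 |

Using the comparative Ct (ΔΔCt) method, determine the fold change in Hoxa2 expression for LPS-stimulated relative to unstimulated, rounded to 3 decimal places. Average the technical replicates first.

Mean Ct: Hoxa2 unstimulated 30.635; Hoxa2 LPS-stimulated 31.275; Rpl13a unstimulated 21.455; Rpl13a LPS-stimulated 21.420
ΔCt(unstimulated) = 30.635 − 21.455 = 9.180
ΔCt(LPS-stimulated) = 31.275 − 21.420 = 9.855
ΔΔCt = 9.855 − 9.180 = 0.675
Fold change = 2^(−0.675) = 0.6263

0.626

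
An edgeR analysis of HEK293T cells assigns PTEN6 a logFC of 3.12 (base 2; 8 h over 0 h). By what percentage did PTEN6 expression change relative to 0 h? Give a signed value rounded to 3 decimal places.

Fold change = 2^(3.12) = 8.6939
Percent change = (FC − 1) × 100% = (8.6939 − 1) × 100 = 769.388%

769.388%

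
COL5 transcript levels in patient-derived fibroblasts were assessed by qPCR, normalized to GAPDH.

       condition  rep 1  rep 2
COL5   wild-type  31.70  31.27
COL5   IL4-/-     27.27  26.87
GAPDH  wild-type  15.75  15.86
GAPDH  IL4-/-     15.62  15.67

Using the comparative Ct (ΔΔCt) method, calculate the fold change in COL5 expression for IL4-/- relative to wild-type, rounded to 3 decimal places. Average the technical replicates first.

19.093

Mean Ct: COL5 wild-type 31.485; COL5 IL4-/- 27.070; GAPDH wild-type 15.805; GAPDH IL4-/- 15.645
ΔCt(wild-type) = 31.485 − 15.805 = 15.680
ΔCt(IL4-/-) = 27.070 − 15.645 = 11.425
ΔΔCt = 11.425 − 15.680 = -4.255
Fold change = 2^(−(-4.255)) = 2^4.255 = 19.0934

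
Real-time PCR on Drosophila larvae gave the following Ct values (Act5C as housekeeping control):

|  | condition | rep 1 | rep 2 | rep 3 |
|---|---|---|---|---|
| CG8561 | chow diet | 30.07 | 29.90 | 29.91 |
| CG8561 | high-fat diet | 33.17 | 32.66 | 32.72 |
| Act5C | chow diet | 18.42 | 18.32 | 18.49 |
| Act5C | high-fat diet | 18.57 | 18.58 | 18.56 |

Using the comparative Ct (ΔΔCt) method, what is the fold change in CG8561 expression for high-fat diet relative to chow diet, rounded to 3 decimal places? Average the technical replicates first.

Mean Ct: CG8561 chow diet 29.960; CG8561 high-fat diet 32.850; Act5C chow diet 18.410; Act5C high-fat diet 18.570
ΔCt(chow diet) = 29.960 − 18.410 = 11.550
ΔCt(high-fat diet) = 32.850 − 18.570 = 14.280
ΔΔCt = 14.280 − 11.550 = 2.730
Fold change = 2^(−2.730) = 0.1507

0.151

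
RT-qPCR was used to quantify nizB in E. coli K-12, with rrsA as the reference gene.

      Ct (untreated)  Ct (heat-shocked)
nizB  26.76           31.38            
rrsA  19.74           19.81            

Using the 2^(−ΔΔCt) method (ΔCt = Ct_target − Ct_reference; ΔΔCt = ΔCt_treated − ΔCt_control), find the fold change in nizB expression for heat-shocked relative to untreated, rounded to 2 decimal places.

ΔCt(untreated) = 26.760 − 19.740 = 7.020
ΔCt(heat-shocked) = 31.380 − 19.810 = 11.570
ΔΔCt = 11.570 − 7.020 = 4.550
Fold change = 2^(−4.550) = 0.043

0.04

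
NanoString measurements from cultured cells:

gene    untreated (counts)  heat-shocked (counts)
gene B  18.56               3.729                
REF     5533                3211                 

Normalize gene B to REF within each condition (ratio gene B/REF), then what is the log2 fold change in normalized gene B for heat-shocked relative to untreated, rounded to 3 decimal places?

gene B/REF (untreated) = 18.56 / 5533 = 0.0033544
gene B/REF (heat-shocked) = 3.729 / 3211 = 0.0011613
Fold change = 0.0011613 / 0.0033544 = 0.3462
log2(0.3462) = -1.5303

-1.530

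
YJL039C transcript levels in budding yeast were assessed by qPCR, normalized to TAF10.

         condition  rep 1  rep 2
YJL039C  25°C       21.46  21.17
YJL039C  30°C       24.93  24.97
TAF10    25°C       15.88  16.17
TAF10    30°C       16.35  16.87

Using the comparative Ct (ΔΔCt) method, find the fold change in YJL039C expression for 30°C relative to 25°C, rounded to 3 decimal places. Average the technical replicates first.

Mean Ct: YJL039C 25°C 21.315; YJL039C 30°C 24.950; TAF10 25°C 16.025; TAF10 30°C 16.610
ΔCt(25°C) = 21.315 − 16.025 = 5.290
ΔCt(30°C) = 24.950 − 16.610 = 8.340
ΔΔCt = 8.340 − 5.290 = 3.050
Fold change = 2^(−3.050) = 0.1207

0.121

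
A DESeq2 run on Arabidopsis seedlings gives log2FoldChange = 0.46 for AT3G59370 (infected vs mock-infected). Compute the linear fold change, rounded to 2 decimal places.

Fold change = 2^(0.46) = 1.376

1.38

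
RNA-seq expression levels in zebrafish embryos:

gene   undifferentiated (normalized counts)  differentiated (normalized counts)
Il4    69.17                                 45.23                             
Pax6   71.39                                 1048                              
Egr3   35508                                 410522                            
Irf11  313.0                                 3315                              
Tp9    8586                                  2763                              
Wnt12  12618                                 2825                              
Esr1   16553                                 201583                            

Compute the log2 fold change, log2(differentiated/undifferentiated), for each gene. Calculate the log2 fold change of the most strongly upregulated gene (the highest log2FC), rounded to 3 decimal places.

3.876

log2(45.23/69.17) = -0.613  (Il4)
log2(1048/71.39) = 3.876  (Pax6)
log2(410522/35508) = 3.531  (Egr3)
log2(3315/313.0) = 3.405  (Irf11)
log2(2763/8586) = -1.636  (Tp9)
log2(2825/12618) = -2.159  (Wnt12)
log2(201583/16553) = 3.606  (Esr1)
Pax6 is most strongly upregulated.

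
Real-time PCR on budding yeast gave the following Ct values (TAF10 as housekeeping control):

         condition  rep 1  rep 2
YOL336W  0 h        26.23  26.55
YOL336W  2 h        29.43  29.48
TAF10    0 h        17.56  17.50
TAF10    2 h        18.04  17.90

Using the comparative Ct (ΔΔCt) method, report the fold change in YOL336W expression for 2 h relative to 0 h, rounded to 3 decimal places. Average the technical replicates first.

0.162

Mean Ct: YOL336W 0 h 26.390; YOL336W 2 h 29.455; TAF10 0 h 17.530; TAF10 2 h 17.970
ΔCt(0 h) = 26.390 − 17.530 = 8.860
ΔCt(2 h) = 29.455 − 17.970 = 11.485
ΔΔCt = 11.485 − 8.860 = 2.625
Fold change = 2^(−2.625) = 0.1621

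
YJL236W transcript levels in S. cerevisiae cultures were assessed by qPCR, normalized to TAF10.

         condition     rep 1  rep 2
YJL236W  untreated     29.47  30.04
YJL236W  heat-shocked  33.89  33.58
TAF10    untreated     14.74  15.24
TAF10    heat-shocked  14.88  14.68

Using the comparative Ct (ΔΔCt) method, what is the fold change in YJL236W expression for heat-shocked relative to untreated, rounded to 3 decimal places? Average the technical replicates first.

0.055

Mean Ct: YJL236W untreated 29.755; YJL236W heat-shocked 33.735; TAF10 untreated 14.990; TAF10 heat-shocked 14.780
ΔCt(untreated) = 29.755 − 14.990 = 14.765
ΔCt(heat-shocked) = 33.735 − 14.780 = 18.955
ΔΔCt = 18.955 − 14.765 = 4.190
Fold change = 2^(−4.190) = 0.0548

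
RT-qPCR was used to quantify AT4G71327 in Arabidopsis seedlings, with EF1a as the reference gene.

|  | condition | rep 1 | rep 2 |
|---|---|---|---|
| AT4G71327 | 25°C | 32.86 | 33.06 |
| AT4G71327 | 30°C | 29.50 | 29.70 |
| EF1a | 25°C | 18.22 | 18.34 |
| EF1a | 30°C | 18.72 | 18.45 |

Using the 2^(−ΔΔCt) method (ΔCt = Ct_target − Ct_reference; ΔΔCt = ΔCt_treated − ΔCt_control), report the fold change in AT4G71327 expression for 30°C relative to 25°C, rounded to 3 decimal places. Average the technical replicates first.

Mean Ct: AT4G71327 25°C 32.960; AT4G71327 30°C 29.600; EF1a 25°C 18.280; EF1a 30°C 18.585
ΔCt(25°C) = 32.960 − 18.280 = 14.680
ΔCt(30°C) = 29.600 − 18.585 = 11.015
ΔΔCt = 11.015 − 14.680 = -3.665
Fold change = 2^(−(-3.665)) = 2^3.665 = 12.6845

12.685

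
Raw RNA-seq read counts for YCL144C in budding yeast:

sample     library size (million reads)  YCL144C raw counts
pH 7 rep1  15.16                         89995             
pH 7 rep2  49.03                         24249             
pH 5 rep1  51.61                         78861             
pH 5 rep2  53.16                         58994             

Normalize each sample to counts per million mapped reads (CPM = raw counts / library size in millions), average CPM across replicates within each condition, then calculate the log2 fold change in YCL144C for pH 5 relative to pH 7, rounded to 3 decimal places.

CPM(pH 7 rep1) = 89995 / 15.16 = 5936.3456
CPM(pH 7 rep2) = 24249 / 49.03 = 494.5748
CPM(pH 5 rep1) = 78861 / 51.61 = 1528.0178
CPM(pH 5 rep2) = 58994 / 53.16 = 1109.7442
mean CPM(pH 7) = 3215.4602; mean CPM(pH 5) = 1318.8810
Fold change = 1318.8810 / 3215.4602 = 0.41017
log2(0.41017) = -1.2857

-1.286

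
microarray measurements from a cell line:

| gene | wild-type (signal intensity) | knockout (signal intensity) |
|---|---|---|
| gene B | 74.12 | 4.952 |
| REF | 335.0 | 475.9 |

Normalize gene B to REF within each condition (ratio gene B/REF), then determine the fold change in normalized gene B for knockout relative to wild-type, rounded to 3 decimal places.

gene B/REF (wild-type) = 74.12 / 335.0 = 0.22125
gene B/REF (knockout) = 4.952 / 475.9 = 0.010406
Fold change = 0.010406 / 0.22125 = 0.0470

0.047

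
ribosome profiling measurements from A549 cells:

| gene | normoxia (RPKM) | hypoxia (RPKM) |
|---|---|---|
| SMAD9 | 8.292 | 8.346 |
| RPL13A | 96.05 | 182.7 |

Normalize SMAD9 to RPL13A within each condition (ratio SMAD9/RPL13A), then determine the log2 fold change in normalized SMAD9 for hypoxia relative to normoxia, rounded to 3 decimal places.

-0.918

SMAD9/RPL13A (normoxia) = 8.292 / 96.05 = 0.08633
SMAD9/RPL13A (hypoxia) = 8.346 / 182.7 = 0.045681
Fold change = 0.045681 / 0.08633 = 0.5291
log2(0.5291) = -0.9183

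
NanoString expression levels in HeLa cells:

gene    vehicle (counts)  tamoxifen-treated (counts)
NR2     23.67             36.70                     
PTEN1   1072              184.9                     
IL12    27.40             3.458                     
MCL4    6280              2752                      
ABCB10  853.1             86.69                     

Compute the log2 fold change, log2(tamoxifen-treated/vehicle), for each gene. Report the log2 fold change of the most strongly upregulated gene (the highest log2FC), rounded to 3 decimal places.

log2(36.70/23.67) = 0.633  (NR2)
log2(184.9/1072) = -2.535  (PTEN1)
log2(3.458/27.40) = -2.986  (IL12)
log2(2752/6280) = -1.190  (MCL4)
log2(86.69/853.1) = -3.299  (ABCB10)
NR2 is most strongly upregulated.

0.633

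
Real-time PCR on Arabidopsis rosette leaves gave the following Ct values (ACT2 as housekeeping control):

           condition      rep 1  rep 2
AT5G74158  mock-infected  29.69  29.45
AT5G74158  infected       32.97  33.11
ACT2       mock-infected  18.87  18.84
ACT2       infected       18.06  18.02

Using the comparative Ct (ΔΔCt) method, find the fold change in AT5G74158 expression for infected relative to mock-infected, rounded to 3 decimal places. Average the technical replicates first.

Mean Ct: AT5G74158 mock-infected 29.570; AT5G74158 infected 33.040; ACT2 mock-infected 18.855; ACT2 infected 18.040
ΔCt(mock-infected) = 29.570 − 18.855 = 10.715
ΔCt(infected) = 33.040 − 18.040 = 15.000
ΔΔCt = 15.000 − 10.715 = 4.285
Fold change = 2^(−4.285) = 0.0513

0.051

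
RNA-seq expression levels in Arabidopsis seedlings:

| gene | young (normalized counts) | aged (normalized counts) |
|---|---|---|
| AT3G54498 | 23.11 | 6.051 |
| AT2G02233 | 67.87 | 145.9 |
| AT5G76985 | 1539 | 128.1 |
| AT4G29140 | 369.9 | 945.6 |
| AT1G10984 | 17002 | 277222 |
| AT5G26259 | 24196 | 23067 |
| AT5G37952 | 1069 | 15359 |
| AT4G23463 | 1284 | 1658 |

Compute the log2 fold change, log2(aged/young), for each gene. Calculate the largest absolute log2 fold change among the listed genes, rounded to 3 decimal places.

log2(6.051/23.11) = -1.933  (AT3G54498)
log2(145.9/67.87) = 1.104  (AT2G02233)
log2(128.1/1539) = -3.587  (AT5G76985)
log2(945.6/369.9) = 1.354  (AT4G29140)
log2(277222/17002) = 4.027  (AT1G10984)
log2(23067/24196) = -0.069  (AT5G26259)
log2(15359/1069) = 3.845  (AT5G37952)
log2(1658/1284) = 0.369  (AT4G23463)
The largest magnitude belongs to AT1G10984.

4.027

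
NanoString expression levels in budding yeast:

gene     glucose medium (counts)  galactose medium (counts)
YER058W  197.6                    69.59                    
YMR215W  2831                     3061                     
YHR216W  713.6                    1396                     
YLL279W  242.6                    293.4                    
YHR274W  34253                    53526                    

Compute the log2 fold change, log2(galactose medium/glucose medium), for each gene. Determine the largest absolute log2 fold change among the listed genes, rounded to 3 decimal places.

log2(69.59/197.6) = -1.506  (YER058W)
log2(3061/2831) = 0.113  (YMR215W)
log2(1396/713.6) = 0.968  (YHR216W)
log2(293.4/242.6) = 0.274  (YLL279W)
log2(53526/34253) = 0.644  (YHR274W)
The largest magnitude belongs to YER058W.

1.506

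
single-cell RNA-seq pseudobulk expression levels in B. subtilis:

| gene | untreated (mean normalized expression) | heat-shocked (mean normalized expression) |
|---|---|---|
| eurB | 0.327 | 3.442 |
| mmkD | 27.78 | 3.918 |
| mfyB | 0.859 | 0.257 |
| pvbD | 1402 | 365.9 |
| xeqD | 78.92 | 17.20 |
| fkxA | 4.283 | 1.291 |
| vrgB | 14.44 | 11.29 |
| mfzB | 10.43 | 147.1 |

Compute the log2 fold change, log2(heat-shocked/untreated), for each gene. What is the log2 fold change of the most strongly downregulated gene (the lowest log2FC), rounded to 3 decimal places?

-2.826

log2(3.442/0.327) = 3.396  (eurB)
log2(3.918/27.78) = -2.826  (mmkD)
log2(0.257/0.859) = -1.741  (mfyB)
log2(365.9/1402) = -1.938  (pvbD)
log2(17.20/78.92) = -2.198  (xeqD)
log2(1.291/4.283) = -1.730  (fkxA)
log2(11.29/14.44) = -0.355  (vrgB)
log2(147.1/10.43) = 3.818  (mfzB)
mmkD is most strongly downregulated.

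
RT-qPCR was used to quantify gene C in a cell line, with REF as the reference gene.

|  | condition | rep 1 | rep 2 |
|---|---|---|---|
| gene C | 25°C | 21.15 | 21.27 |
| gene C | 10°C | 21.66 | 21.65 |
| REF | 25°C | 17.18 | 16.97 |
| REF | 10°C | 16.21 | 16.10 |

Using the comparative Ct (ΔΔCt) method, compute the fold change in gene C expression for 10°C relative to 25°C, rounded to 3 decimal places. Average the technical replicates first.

Mean Ct: gene C 25°C 21.210; gene C 10°C 21.655; REF 25°C 17.075; REF 10°C 16.155
ΔCt(25°C) = 21.210 − 17.075 = 4.135
ΔCt(10°C) = 21.655 − 16.155 = 5.500
ΔΔCt = 5.500 − 4.135 = 1.365
Fold change = 2^(−1.365) = 0.3882

0.388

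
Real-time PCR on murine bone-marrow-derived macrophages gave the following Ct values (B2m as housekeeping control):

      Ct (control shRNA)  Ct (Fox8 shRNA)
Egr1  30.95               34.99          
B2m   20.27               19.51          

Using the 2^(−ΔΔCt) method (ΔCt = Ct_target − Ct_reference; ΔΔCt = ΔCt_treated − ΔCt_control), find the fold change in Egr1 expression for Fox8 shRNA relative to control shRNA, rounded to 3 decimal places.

0.036

ΔCt(control shRNA) = 30.950 − 20.270 = 10.680
ΔCt(Fox8 shRNA) = 34.990 − 19.510 = 15.480
ΔΔCt = 15.480 − 10.680 = 4.800
Fold change = 2^(−4.800) = 0.0359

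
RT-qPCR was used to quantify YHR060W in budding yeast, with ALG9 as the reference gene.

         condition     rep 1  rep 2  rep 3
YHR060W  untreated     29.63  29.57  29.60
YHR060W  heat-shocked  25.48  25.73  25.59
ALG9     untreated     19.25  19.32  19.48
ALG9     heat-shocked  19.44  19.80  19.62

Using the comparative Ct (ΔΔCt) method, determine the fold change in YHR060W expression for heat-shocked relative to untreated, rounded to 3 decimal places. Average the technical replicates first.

19.293

Mean Ct: YHR060W untreated 29.600; YHR060W heat-shocked 25.600; ALG9 untreated 19.350; ALG9 heat-shocked 19.620
ΔCt(untreated) = 29.600 − 19.350 = 10.250
ΔCt(heat-shocked) = 25.600 − 19.620 = 5.980
ΔΔCt = 5.980 − 10.250 = -4.270
Fold change = 2^(−(-4.270)) = 2^4.270 = 19.2929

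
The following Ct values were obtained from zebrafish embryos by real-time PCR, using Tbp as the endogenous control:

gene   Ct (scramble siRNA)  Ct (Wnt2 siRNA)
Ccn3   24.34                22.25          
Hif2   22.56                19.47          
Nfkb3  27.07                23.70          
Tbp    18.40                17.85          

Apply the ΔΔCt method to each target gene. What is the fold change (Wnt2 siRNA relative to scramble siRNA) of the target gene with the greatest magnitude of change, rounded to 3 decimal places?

7.062

Ccn3: ΔΔCt = (22.25−17.85) − (24.34−18.40) = 4.40 − 5.94 = -1.54; fold change = 2^1.54 = 2.908
Hif2: ΔΔCt = (19.47−17.85) − (22.56−18.40) = 1.62 − 4.16 = -2.54; fold change = 2^2.54 = 5.816
Nfkb3: ΔΔCt = (23.70−17.85) − (27.07−18.40) = 5.85 − 8.67 = -2.82; fold change = 2^2.82 = 7.062
Nfkb3 has the largest |ΔΔCt| = 2.82.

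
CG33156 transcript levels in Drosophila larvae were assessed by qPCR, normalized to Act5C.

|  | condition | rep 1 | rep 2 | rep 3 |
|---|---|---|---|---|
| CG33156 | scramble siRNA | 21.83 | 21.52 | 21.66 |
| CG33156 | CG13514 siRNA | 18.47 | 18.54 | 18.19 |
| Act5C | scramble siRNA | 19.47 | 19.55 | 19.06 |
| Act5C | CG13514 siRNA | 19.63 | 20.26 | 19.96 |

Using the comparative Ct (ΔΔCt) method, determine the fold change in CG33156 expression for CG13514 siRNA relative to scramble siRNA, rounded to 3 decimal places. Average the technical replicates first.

Mean Ct: CG33156 scramble siRNA 21.670; CG33156 CG13514 siRNA 18.400; Act5C scramble siRNA 19.360; Act5C CG13514 siRNA 19.950
ΔCt(scramble siRNA) = 21.670 − 19.360 = 2.310
ΔCt(CG13514 siRNA) = 18.400 − 19.950 = -1.550
ΔΔCt = -1.550 − 2.310 = -3.860
Fold change = 2^(−(-3.860)) = 2^3.860 = 14.5203

14.520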